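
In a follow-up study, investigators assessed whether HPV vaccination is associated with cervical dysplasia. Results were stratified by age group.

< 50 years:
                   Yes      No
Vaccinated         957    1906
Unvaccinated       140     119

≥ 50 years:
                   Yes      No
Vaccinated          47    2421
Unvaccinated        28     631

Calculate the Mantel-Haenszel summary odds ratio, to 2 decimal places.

0.43

OR_MH = Σ(aᵢdᵢ/nᵢ) / Σ(bᵢcᵢ/nᵢ), where nᵢ is the stratum total.
Stratum 1 (< 50 years): n = 3122; a·d/n = 957·119/3122 = 36.4776; b·c/n = 1906·140/3122 = 85.4709
Stratum 2 (≥ 50 years): n = 3127; a·d/n = 47·631/3127 = 9.4842; b·c/n = 2421·28/3127 = 21.6783
OR_MH = (36.4776 + 9.4842) / (85.4709 + 21.6783) = 45.9617 / 107.1491 = 0.42895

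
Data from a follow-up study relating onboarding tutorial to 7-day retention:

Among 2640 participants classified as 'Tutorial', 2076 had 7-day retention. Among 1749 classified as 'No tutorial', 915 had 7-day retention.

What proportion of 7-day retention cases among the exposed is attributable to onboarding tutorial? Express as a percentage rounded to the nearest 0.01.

33.47

From the description: a = 2076, b = 564, c = 915, d = 834.
Risk in exposed = 2076/2640 = 0.78636; risk in unexposed = 915/1749 = 0.52316.
RR = 0.78636/0.52316 = 1.50311
AR% = (RR − 1)/RR × 100 = (1.50311 − 1)/1.50311 × 100 = 33.4715%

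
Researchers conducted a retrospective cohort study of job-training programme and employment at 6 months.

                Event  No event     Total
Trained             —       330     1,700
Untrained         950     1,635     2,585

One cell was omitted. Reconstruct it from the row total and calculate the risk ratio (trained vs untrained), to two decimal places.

The missing cell is in the exposed row: 1700 − 330 = 1370.
So a = 1370, b = 330, c = 950, d = 1635.
RR = [a/(a+b)] / [c/(c+d)] = (1370/1700) / (950/2585) = 0.80588/0.36750 = 2.19285

2.19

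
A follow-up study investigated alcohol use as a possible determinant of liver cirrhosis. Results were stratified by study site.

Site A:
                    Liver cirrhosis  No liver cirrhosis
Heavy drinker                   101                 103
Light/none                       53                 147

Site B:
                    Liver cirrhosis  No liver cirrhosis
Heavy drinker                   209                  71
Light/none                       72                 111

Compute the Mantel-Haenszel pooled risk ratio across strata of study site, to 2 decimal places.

RR_MH = Σ(aᵢ·n₀ᵢ/nᵢ) / Σ(cᵢ·n₁ᵢ/nᵢ), with n₁ᵢ = aᵢ+bᵢ (exposed), n₀ᵢ = cᵢ+dᵢ (unexposed), nᵢ = n₁ᵢ+n₀ᵢ.
Stratum 1 (Site A): n₁ = 204, n₀ = 200, n = 404; a·n₀/n = 101·200/404 = 50.0000; c·n₁/n = 53·204/404 = 26.7624
Stratum 2 (Site B): n₁ = 280, n₀ = 183, n = 463; a·n₀/n = 209·183/463 = 82.6069; c·n₁/n = 72·280/463 = 43.5421
RR_MH = (50.0000 + 82.6069) / (26.7624 + 43.5421) = 132.6069 / 70.3045 = 1.88618

1.89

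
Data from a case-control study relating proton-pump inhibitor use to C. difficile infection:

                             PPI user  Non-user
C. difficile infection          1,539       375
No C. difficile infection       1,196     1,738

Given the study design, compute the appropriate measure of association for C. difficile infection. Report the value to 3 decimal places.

5.964

Reading the table with exposure as columns: a = 1539 (PPI user, case), b = 1196 (PPI user, non-case), c = 375 (Non-user, case), d = 1738.
This is a case-control study: participants were sampled on outcome status, so risks in the source population cannot be estimated directly — relative risk is not valid here. The odds ratio is the appropriate measure.
OR = (a·d)/(b·c) = (1539 × 1738) / (1196 × 375) = 2674782 / 448500 = 5.96384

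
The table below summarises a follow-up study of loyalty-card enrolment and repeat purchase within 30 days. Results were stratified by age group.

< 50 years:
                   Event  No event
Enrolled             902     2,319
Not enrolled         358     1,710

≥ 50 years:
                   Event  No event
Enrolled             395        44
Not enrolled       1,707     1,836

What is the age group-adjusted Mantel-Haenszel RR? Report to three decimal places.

RR_MH = Σ(aᵢ·n₀ᵢ/nᵢ) / Σ(cᵢ·n₁ᵢ/nᵢ), with n₁ᵢ = aᵢ+bᵢ (exposed), n₀ᵢ = cᵢ+dᵢ (unexposed), nᵢ = n₁ᵢ+n₀ᵢ.
Stratum 1 (< 50 years): n₁ = 3221, n₀ = 2068, n = 5289; a·n₀/n = 902·2068/5289 = 352.6822; c·n₁/n = 358·3221/5289 = 218.0219
Stratum 2 (≥ 50 years): n₁ = 439, n₀ = 3543, n = 3982; a·n₀/n = 395·3543/3982 = 351.4528; c·n₁/n = 1707·439/3982 = 188.1901
RR_MH = (352.6822 + 351.4528) / (218.0219 + 188.1901) = 704.1350 / 406.2120 = 1.73342

1.733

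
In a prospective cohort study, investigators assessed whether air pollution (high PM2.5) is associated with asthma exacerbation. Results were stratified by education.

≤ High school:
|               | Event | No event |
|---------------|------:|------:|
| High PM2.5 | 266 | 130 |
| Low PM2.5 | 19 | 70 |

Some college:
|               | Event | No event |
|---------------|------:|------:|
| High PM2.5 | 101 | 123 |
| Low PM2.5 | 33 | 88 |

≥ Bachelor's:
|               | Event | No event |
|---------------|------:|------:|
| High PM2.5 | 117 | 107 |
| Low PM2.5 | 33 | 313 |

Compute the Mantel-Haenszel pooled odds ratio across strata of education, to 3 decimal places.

OR_MH = Σ(aᵢdᵢ/nᵢ) / Σ(bᵢcᵢ/nᵢ), where nᵢ is the stratum total.
Stratum 1 (≤ High school): n = 485; a·d/n = 266·70/485 = 38.3918; b·c/n = 130·19/485 = 5.0928
Stratum 2 (Some college): n = 345; a·d/n = 101·88/345 = 25.7623; b·c/n = 123·33/345 = 11.7652
Stratum 3 (≥ Bachelor's): n = 570; a·d/n = 117·313/570 = 64.2474; b·c/n = 107·33/570 = 6.1947
OR_MH = (38.3918 + 25.7623 + 64.2474) / (5.0928 + 11.7652 + 6.1947) = 128.4014 / 23.0527 = 5.56990

5.570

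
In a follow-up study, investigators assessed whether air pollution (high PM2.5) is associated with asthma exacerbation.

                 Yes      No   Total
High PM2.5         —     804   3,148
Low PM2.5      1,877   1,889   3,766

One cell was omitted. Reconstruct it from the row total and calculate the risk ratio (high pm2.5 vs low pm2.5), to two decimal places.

1.49

The missing cell is in the exposed row: 3148 − 804 = 2344.
So a = 2344, b = 804, c = 1877, d = 1889.
RR = [a/(a+b)] / [c/(c+d)] = (2344/3148) / (1877/3766) = 0.74460/0.49841 = 1.49396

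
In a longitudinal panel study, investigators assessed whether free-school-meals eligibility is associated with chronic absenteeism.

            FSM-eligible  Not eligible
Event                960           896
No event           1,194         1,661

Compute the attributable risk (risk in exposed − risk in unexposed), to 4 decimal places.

0.0953

Reading the table with exposure as columns: a = 960 (FSM-eligible, case), b = 1194 (FSM-eligible, non-case), c = 896 (Not eligible, case), d = 1661.
Risk in exposed = 960/2154 = 0.445682; risk in unexposed = 896/2557 = 0.350411.
Risk difference = 0.445682 − 0.350411 = 0.095272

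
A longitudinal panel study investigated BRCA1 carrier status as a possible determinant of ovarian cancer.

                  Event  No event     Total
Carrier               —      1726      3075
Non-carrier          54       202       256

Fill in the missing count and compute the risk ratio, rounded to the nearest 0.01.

2.08

The missing cell is in the exposed row: 3075 − 1726 = 1349.
So a = 1349, b = 1726, c = 54, d = 202.
RR = [a/(a+b)] / [c/(c+d)] = (1349/3075) / (54/256) = 0.43870/0.21094 = 2.07976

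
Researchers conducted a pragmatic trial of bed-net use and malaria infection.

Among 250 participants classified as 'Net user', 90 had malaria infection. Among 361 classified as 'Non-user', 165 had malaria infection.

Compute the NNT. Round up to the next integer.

11

Risk in treated group = 90/250 = 0.36000; risk in control = 165/361 = 0.45706.
Absolute risk reduction = 0.45706 − 0.36000 = 0.09706
NNT = 1 / ARR = 1 / 0.09706 = 10.303 → round up → 11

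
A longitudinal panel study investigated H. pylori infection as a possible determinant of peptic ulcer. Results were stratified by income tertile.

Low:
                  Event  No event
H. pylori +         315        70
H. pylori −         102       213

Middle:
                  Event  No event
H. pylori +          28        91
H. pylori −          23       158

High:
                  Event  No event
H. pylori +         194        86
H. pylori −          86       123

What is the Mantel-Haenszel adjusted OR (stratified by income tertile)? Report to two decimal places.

4.93

OR_MH = Σ(aᵢdᵢ/nᵢ) / Σ(bᵢcᵢ/nᵢ), where nᵢ is the stratum total.
Stratum 1 (Low): n = 700; a·d/n = 315·213/700 = 95.8500; b·c/n = 70·102/700 = 10.2000
Stratum 2 (Middle): n = 300; a·d/n = 28·158/300 = 14.7467; b·c/n = 91·23/300 = 6.9767
Stratum 3 (High): n = 489; a·d/n = 194·123/489 = 48.7975; b·c/n = 86·86/489 = 15.1247
OR_MH = (95.8500 + 14.7467 + 48.7975) / (10.2000 + 6.9767 + 15.1247) = 159.3942 / 32.3014 = 4.93459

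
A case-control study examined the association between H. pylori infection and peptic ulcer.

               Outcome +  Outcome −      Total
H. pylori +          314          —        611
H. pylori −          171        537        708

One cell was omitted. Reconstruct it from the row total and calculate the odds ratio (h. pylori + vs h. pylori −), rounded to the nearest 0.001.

3.320

The missing cell is in the exposed row: 611 − 314 = 297.
So a = 314, b = 297, c = 171, d = 537.
OR = (a·d)/(b·c) = (314 × 537) / (297 × 171) = 168618 / 50787 = 3.32010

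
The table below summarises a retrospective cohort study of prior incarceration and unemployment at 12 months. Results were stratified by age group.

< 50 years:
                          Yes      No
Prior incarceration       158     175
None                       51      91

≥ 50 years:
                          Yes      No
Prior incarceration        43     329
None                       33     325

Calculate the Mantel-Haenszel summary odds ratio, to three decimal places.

OR_MH = Σ(aᵢdᵢ/nᵢ) / Σ(bᵢcᵢ/nᵢ), where nᵢ is the stratum total.
Stratum 1 (< 50 years): n = 475; a·d/n = 158·91/475 = 30.2695; b·c/n = 175·51/475 = 18.7895
Stratum 2 (≥ 50 years): n = 730; a·d/n = 43·325/730 = 19.1438; b·c/n = 329·33/730 = 14.8726
OR_MH = (30.2695 + 19.1438) / (18.7895 + 14.8726) = 49.4133 / 33.6621 = 1.46792

1.468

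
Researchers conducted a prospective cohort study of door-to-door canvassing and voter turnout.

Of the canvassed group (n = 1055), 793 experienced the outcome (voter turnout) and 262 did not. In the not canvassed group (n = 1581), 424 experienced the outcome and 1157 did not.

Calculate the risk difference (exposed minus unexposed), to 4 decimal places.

0.4835

From the description: a = 793, b = 262, c = 424, d = 1157.
Risk in exposed = 793/1055 = 0.751659; risk in unexposed = 424/1581 = 0.268185.
Risk difference = 0.751659 − 0.268185 = 0.483474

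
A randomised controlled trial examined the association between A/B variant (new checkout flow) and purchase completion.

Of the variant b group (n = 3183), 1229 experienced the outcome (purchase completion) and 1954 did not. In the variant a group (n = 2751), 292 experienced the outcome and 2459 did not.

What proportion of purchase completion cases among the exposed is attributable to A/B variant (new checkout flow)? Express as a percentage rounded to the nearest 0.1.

From the description: a = 1229, b = 1954, c = 292, d = 2459.
Risk in exposed = 1229/3183 = 0.38611; risk in unexposed = 292/2751 = 0.10614.
RR = 0.38611/0.10614 = 3.63767
AR% = (RR − 1)/RR × 100 = (3.63767 − 1)/3.63767 × 100 = 72.5099%

72.5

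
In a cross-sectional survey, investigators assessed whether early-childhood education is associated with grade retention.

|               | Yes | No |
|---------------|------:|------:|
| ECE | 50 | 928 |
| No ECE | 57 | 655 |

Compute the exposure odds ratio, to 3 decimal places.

Cells: a = 50, b = 928, c = 57, d = 655.
OR = (a·d)/(b·c) = (50 × 655) / (928 × 57) = 32750 / 52896 = 0.61914
Exposure is associated with lower odds of grade retention (OR = 0.62 < 1).

0.619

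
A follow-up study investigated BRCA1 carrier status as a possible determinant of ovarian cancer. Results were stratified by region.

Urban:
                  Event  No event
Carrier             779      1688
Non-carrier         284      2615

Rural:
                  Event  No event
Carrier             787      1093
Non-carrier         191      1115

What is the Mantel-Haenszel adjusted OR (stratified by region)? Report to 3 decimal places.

4.230

OR_MH = Σ(aᵢdᵢ/nᵢ) / Σ(bᵢcᵢ/nᵢ), where nᵢ is the stratum total.
Stratum 1 (Urban): n = 5366; a·d/n = 779·2615/5366 = 379.6282; b·c/n = 1688·284/5366 = 89.3388
Stratum 2 (Rural): n = 3186; a·d/n = 787·1115/3186 = 275.4253; b·c/n = 1093·191/3186 = 65.5251
OR_MH = (379.6282 + 275.4253) / (89.3388 + 65.5251) = 655.0535 / 154.8639 = 4.22987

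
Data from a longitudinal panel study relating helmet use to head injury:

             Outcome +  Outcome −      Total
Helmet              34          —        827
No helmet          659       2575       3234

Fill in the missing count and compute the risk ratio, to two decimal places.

0.20

The missing cell is in the exposed row: 827 − 34 = 793.
So a = 34, b = 793, c = 659, d = 2575.
RR = [a/(a+b)] / [c/(c+d)] = (34/827) / (659/3234) = 0.04111/0.20377 = 0.20176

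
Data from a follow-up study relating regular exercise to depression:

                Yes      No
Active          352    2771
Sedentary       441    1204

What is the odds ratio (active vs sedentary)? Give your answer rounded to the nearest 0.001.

0.347

Cells: a = 352, b = 2771, c = 441, d = 1204.
OR = (a·d)/(b·c) = (352 × 1204) / (2771 × 441) = 423808 / 1222011 = 0.34681
Exposure is associated with lower odds of depression (OR = 0.35 < 1).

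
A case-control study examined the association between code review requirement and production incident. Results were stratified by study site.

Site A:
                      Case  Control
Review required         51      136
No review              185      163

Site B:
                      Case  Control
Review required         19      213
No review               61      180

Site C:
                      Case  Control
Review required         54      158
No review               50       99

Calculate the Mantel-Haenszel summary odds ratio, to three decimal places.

OR_MH = Σ(aᵢdᵢ/nᵢ) / Σ(bᵢcᵢ/nᵢ), where nᵢ is the stratum total.
Stratum 1 (Site A): n = 535; a·d/n = 51·163/535 = 15.5383; b·c/n = 136·185/535 = 47.0280
Stratum 2 (Site B): n = 473; a·d/n = 19·180/473 = 7.2304; b·c/n = 213·61/473 = 27.4693
Stratum 3 (Site C): n = 361; a·d/n = 54·99/361 = 14.8089; b·c/n = 158·50/361 = 21.8837
OR_MH = (15.5383 + 7.2304 + 14.8089) / (47.0280 + 27.4693 + 21.8837) = 37.5776 / 96.3810 = 0.38989

0.390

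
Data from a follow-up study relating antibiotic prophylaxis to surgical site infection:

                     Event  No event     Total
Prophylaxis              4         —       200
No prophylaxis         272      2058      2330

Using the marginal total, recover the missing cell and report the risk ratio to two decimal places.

0.17

The missing cell is in the exposed row: 200 − 4 = 196.
So a = 4, b = 196, c = 272, d = 2058.
RR = [a/(a+b)] / [c/(c+d)] = (4/200) / (272/2330) = 0.02000/0.11674 = 0.17132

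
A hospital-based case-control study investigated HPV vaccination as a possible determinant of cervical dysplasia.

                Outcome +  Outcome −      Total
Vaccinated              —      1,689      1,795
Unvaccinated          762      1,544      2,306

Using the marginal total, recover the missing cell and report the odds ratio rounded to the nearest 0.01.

The missing cell is in the exposed row: 1795 − 1689 = 106.
So a = 106, b = 1689, c = 762, d = 1544.
OR = (a·d)/(b·c) = (106 × 1544) / (1689 × 762) = 163664 / 1287018 = 0.12717

0.13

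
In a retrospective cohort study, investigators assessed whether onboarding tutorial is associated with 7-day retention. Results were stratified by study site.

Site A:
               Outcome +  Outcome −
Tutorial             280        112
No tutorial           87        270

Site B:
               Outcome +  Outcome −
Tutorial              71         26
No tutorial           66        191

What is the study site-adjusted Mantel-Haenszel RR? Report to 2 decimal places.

RR_MH = Σ(aᵢ·n₀ᵢ/nᵢ) / Σ(cᵢ·n₁ᵢ/nᵢ), with n₁ᵢ = aᵢ+bᵢ (exposed), n₀ᵢ = cᵢ+dᵢ (unexposed), nᵢ = n₁ᵢ+n₀ᵢ.
Stratum 1 (Site A): n₁ = 392, n₀ = 357, n = 749; a·n₀/n = 280·357/749 = 133.4579; c·n₁/n = 87·392/749 = 45.5327
Stratum 2 (Site B): n₁ = 97, n₀ = 257, n = 354; a·n₀/n = 71·257/354 = 51.5452; c·n₁/n = 66·97/354 = 18.0847
RR_MH = (133.4579 + 51.5452) / (45.5327 + 18.0847) = 185.0031 / 63.6175 = 2.90806

2.91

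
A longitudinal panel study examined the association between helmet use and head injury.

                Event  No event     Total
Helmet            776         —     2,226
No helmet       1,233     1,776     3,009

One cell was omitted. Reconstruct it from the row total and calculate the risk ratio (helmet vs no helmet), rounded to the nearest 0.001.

The missing cell is in the exposed row: 2226 − 776 = 1450.
So a = 776, b = 1450, c = 1233, d = 1776.
RR = [a/(a+b)] / [c/(c+d)] = (776/2226) / (1233/3009) = 0.34861/0.40977 = 0.85074

0.851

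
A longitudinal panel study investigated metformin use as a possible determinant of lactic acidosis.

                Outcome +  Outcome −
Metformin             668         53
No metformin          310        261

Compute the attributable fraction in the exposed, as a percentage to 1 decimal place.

Cells: a = 668, b = 53, c = 310, d = 261.
Risk in exposed = 668/721 = 0.92649; risk in unexposed = 310/571 = 0.54291.
RR = 0.92649/0.54291 = 1.70654
AR% = (RR − 1)/RR × 100 = (1.70654 − 1)/1.70654 × 100 = 41.4018%

41.4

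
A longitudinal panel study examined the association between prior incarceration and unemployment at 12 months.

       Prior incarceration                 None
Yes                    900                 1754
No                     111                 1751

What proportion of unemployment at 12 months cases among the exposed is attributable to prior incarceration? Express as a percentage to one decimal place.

Reading the table with exposure as columns: a = 900 (Prior incarceration, case), b = 111 (Prior incarceration, non-case), c = 1754 (None, case), d = 1751.
Risk in exposed = 900/1011 = 0.89021; risk in unexposed = 1754/3505 = 0.50043.
RR = 0.89021/0.50043 = 1.77889
AR% = (RR − 1)/RR × 100 = (1.77889 − 1)/1.77889 × 100 = 43.7853%

43.8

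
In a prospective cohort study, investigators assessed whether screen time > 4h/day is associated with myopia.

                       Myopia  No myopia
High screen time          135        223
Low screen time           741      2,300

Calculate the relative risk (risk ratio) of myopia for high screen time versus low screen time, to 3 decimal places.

1.548

Cells: a = 135, b = 223, c = 741, d = 2300.
Risk in exposed = 135/358 = 0.37709; risk in unexposed = 741/3041 = 0.24367.
RR = 0.37709 / 0.24367 = 1.54757
The risk among the exposed is 1.55 times that among the unexposed.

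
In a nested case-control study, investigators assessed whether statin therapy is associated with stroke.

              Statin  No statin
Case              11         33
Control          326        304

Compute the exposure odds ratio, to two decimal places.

0.31

Reading the table with exposure as columns: a = 11 (Statin, case), b = 326 (Statin, non-case), c = 33 (No statin, case), d = 304.
OR = (a·d)/(b·c) = (11 × 304) / (326 × 33) = 3344 / 10758 = 0.31084
Exposure is associated with lower odds of stroke (OR = 0.31 < 1).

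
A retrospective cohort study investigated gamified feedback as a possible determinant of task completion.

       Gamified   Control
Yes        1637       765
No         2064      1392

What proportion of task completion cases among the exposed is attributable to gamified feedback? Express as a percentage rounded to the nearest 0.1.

Reading the table with exposure as columns: a = 1637 (Gamified, case), b = 2064 (Gamified, non-case), c = 765 (Control, case), d = 1392.
Risk in exposed = 1637/3701 = 0.44231; risk in unexposed = 765/2157 = 0.35466.
RR = 0.44231/0.35466 = 1.24715
AR% = (RR − 1)/RR × 100 = (1.24715 − 1)/1.24715 × 100 = 19.8171%

19.8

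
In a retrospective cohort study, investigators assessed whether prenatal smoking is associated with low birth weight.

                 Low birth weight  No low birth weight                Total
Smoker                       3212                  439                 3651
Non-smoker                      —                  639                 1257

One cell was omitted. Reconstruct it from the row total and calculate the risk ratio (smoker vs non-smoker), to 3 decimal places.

1.789

The missing cell is in the unexposed row: 1257 − 639 = 618.
So a = 3212, b = 439, c = 618, d = 639.
RR = [a/(a+b)] / [c/(c+d)] = (3212/3651) / (618/1257) = 0.87976/0.49165 = 1.78941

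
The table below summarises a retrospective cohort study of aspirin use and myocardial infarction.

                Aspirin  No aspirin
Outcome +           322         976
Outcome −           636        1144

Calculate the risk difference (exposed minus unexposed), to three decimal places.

Reading the table with exposure as columns: a = 322 (Aspirin, case), b = 636 (Aspirin, non-case), c = 976 (No aspirin, case), d = 1144.
Risk in exposed = 322/958 = 0.336117; risk in unexposed = 976/2120 = 0.460377.
Risk difference = 0.336117 − 0.460377 = -0.124260

-0.124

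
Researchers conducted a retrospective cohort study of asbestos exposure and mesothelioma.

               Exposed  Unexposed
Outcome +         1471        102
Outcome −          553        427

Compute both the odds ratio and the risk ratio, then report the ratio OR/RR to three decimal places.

Reading the table with exposure as columns: a = 1471 (Exposed, case), b = 553 (Exposed, non-case), c = 102 (Unexposed, case), d = 427.
OR = (1471·427)/(553·102) = 628117/56406 = 11.13564
Risk in exposed = 1471/2024 = 0.72678; risk in unexposed = 102/529 = 0.19282; RR = 3.76927
OR/RR = 11.13564 / 3.76927 = 2.95432
The outcome is not rare, so the OR lies further from 1 than the RR.

2.954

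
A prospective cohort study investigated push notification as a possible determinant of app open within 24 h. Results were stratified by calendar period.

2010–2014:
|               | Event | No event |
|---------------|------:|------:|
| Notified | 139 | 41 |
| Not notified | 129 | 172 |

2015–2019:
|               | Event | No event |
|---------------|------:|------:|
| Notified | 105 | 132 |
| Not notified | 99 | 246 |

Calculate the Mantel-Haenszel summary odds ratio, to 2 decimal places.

2.81

OR_MH = Σ(aᵢdᵢ/nᵢ) / Σ(bᵢcᵢ/nᵢ), where nᵢ is the stratum total.
Stratum 1 (2010–2014): n = 481; a·d/n = 139·172/481 = 49.7048; b·c/n = 41·129/481 = 10.9958
Stratum 2 (2015–2019): n = 582; a·d/n = 105·246/582 = 44.3814; b·c/n = 132·99/582 = 22.4536
OR_MH = (49.7048 + 44.3814) / (10.9958 + 22.4536) = 94.0862 / 33.4495 = 2.81279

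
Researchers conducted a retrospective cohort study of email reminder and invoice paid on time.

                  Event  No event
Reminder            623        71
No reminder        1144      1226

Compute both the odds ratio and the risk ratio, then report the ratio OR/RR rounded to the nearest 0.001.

5.056

Cells: a = 623, b = 71, c = 1144, d = 1226.
OR = (623·1226)/(71·1144) = 763798/81224 = 9.40360
Risk in exposed = 623/694 = 0.89769; risk in unexposed = 1144/2370 = 0.48270; RR = 1.85973
OR/RR = 9.40360 / 1.85973 = 5.05642
The outcome is not rare, so the OR lies further from 1 than the RR.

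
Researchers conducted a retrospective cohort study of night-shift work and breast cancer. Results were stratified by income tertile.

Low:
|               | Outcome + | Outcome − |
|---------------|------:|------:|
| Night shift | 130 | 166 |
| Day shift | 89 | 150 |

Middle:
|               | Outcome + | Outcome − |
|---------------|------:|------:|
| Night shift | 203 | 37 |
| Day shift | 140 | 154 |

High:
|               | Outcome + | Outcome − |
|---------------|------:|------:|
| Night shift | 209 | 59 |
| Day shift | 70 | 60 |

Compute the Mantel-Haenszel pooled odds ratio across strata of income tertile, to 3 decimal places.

2.652

OR_MH = Σ(aᵢdᵢ/nᵢ) / Σ(bᵢcᵢ/nᵢ), where nᵢ is the stratum total.
Stratum 1 (Low): n = 535; a·d/n = 130·150/535 = 36.4486; b·c/n = 166·89/535 = 27.6150
Stratum 2 (Middle): n = 534; a·d/n = 203·154/534 = 58.5431; b·c/n = 37·140/534 = 9.7004
Stratum 3 (High): n = 398; a·d/n = 209·60/398 = 31.5075; b·c/n = 59·70/398 = 10.3769
OR_MH = (36.4486 + 58.5431 + 31.5075) / (27.6150 + 9.7004 + 10.3769) = 126.4992 / 47.6922 = 2.65241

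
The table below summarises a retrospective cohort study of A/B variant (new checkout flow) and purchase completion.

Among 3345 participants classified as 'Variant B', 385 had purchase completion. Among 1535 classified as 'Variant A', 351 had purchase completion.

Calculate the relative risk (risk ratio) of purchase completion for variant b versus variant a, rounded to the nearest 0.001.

From the description: a = 385, b = 2960, c = 351, d = 1184.
Risk in exposed = 385/3345 = 0.11510; risk in unexposed = 351/1535 = 0.22866.
RR = 0.11510 / 0.22866 = 0.50335
The risk is 50% lower among the exposed than among the unexposed.

0.503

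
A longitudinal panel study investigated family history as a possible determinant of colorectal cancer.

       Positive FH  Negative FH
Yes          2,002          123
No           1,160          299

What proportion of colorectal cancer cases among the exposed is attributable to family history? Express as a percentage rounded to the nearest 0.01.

Reading the table with exposure as columns: a = 2002 (Positive FH, case), b = 1160 (Positive FH, non-case), c = 123 (Negative FH, case), d = 299.
Risk in exposed = 2002/3162 = 0.63314; risk in unexposed = 123/422 = 0.29147.
RR = 0.63314/0.29147 = 2.17225
AR% = (RR − 1)/RR × 100 = (2.17225 − 1)/2.17225 × 100 = 53.9648%

53.96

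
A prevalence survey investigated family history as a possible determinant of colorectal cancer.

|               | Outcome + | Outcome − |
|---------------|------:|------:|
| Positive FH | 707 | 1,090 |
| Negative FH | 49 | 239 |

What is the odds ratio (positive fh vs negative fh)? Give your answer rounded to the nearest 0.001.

3.164

Cells: a = 707, b = 1090, c = 49, d = 239.
OR = (a·d)/(b·c) = (707 × 239) / (1090 × 49) = 168973 / 53410 = 3.16370
The odds of colorectal cancer are about 3.16 times as high in the positive fh group.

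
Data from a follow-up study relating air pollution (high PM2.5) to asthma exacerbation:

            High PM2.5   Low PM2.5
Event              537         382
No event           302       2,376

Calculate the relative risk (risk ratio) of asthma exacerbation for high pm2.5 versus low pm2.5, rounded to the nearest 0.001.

Reading the table with exposure as columns: a = 537 (High PM2.5, case), b = 302 (High PM2.5, non-case), c = 382 (Low PM2.5, case), d = 2376.
Risk in exposed = 537/839 = 0.64005; risk in unexposed = 382/2758 = 0.13851.
RR = 0.64005 / 0.13851 = 4.62108
The risk among the exposed is 4.62 times that among the unexposed.

4.621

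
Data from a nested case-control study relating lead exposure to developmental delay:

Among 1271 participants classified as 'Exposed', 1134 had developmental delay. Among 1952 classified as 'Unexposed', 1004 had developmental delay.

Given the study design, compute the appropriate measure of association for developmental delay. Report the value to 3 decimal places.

From the description: a = 1134, b = 137, c = 1004, d = 948.
This is a nested case-control study: participants were sampled on outcome status, so risks in the source population cannot be estimated directly — relative risk is not valid here. The odds ratio is the appropriate measure.
OR = (a·d)/(b·c) = (1134 × 948) / (137 × 1004) = 1075032 / 137548 = 7.81569

7.816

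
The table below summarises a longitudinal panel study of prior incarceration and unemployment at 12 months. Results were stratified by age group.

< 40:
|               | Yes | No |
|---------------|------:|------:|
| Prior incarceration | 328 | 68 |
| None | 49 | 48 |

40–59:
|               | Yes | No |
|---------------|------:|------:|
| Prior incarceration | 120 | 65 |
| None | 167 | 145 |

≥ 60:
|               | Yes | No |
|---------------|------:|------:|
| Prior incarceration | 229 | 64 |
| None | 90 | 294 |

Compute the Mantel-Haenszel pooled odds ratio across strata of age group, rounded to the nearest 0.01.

4.48

OR_MH = Σ(aᵢdᵢ/nᵢ) / Σ(bᵢcᵢ/nᵢ), where nᵢ is the stratum total.
Stratum 1 (< 40): n = 493; a·d/n = 328·48/493 = 31.9351; b·c/n = 68·49/493 = 6.7586
Stratum 2 (40–59): n = 497; a·d/n = 120·145/497 = 35.0101; b·c/n = 65·167/497 = 21.8410
Stratum 3 (≥ 60): n = 677; a·d/n = 229·294/677 = 99.4476; b·c/n = 64·90/677 = 8.5081
OR_MH = (31.9351 + 35.0101 + 99.4476) / (6.7586 + 21.8410 + 8.5081) = 166.3927 / 37.1078 = 4.48404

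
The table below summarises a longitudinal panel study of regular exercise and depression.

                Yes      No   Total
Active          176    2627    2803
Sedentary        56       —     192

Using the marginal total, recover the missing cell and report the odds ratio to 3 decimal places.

The missing cell is in the unexposed row: 192 − 56 = 136.
So a = 176, b = 2627, c = 56, d = 136.
OR = (a·d)/(b·c) = (176 × 136) / (2627 × 56) = 23936 / 147112 = 0.16271

0.163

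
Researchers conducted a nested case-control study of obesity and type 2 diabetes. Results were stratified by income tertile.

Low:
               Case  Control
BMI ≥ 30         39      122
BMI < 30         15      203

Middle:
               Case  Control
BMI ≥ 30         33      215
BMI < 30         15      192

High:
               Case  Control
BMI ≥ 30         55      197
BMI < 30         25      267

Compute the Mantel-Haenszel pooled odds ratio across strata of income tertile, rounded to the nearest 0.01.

OR_MH = Σ(aᵢdᵢ/nᵢ) / Σ(bᵢcᵢ/nᵢ), where nᵢ is the stratum total.
Stratum 1 (Low): n = 379; a·d/n = 39·203/379 = 20.8892; b·c/n = 122·15/379 = 4.8285
Stratum 2 (Middle): n = 455; a·d/n = 33·192/455 = 13.9253; b·c/n = 215·15/455 = 7.0879
Stratum 3 (High): n = 544; a·d/n = 55·267/544 = 26.9945; b·c/n = 197·25/544 = 9.0533
OR_MH = (20.8892 + 13.9253 + 26.9945) / (4.8285 + 7.0879 + 9.0533) = 61.8089 / 20.9697 = 2.94753

2.95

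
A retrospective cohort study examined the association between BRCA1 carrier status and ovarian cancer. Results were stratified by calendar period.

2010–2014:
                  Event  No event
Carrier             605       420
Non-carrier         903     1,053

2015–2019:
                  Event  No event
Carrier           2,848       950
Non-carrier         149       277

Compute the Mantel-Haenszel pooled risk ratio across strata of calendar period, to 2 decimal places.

RR_MH = Σ(aᵢ·n₀ᵢ/nᵢ) / Σ(cᵢ·n₁ᵢ/nᵢ), with n₁ᵢ = aᵢ+bᵢ (exposed), n₀ᵢ = cᵢ+dᵢ (unexposed), nᵢ = n₁ᵢ+n₀ᵢ.
Stratum 1 (2010–2014): n₁ = 1025, n₀ = 1956, n = 2981; a·n₀/n = 605·1956/2981 = 396.9742; c·n₁/n = 903·1025/2981 = 310.4914
Stratum 2 (2015–2019): n₁ = 3798, n₀ = 426, n = 4224; a·n₀/n = 2848·426/4224 = 287.2273; c·n₁/n = 149·3798/4224 = 133.9730
RR_MH = (396.9742 + 287.2273) / (310.4914 + 133.9730) = 684.2014 / 444.4645 = 1.53938

1.54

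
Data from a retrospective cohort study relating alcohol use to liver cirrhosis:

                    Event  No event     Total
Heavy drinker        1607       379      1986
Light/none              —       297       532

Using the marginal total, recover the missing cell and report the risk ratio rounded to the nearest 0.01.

The missing cell is in the unexposed row: 532 − 297 = 235.
So a = 1607, b = 379, c = 235, d = 297.
RR = [a/(a+b)] / [c/(c+d)] = (1607/1986) / (235/532) = 0.80916/0.44173 = 1.83181

1.83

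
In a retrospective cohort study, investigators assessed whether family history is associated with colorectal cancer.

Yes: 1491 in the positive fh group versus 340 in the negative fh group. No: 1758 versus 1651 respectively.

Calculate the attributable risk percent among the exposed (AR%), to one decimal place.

62.8

From the description: a = 1491, b = 1758, c = 340, d = 1651.
Risk in exposed = 1491/3249 = 0.45891; risk in unexposed = 340/1991 = 0.17077.
RR = 0.45891/0.17077 = 2.68733
AR% = (RR − 1)/RR × 100 = (2.68733 − 1)/2.68733 × 100 = 62.7883%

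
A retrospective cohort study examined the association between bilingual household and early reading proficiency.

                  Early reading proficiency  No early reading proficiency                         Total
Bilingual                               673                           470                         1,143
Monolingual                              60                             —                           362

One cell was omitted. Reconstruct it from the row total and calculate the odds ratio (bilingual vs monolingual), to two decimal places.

The missing cell is in the unexposed row: 362 − 60 = 302.
So a = 673, b = 470, c = 60, d = 302.
OR = (a·d)/(b·c) = (673 × 302) / (470 × 60) = 203246 / 28200 = 7.20730

7.21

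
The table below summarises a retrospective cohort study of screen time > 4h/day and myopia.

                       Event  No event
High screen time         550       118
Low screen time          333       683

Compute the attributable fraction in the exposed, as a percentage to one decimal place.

60.2

Cells: a = 550, b = 118, c = 333, d = 683.
Risk in exposed = 550/668 = 0.82335; risk in unexposed = 333/1016 = 0.32776.
RR = 0.82335/0.32776 = 2.51209
AR% = (RR − 1)/RR × 100 = (2.51209 − 1)/2.51209 × 100 = 60.1926%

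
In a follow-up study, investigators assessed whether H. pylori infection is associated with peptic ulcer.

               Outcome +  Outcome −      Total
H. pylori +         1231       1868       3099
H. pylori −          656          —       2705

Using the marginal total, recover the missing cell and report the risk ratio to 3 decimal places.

1.638

The missing cell is in the unexposed row: 2705 − 656 = 2049.
So a = 1231, b = 1868, c = 656, d = 2049.
RR = [a/(a+b)] / [c/(c+d)] = (1231/3099) / (656/2705) = 0.39722/0.24251 = 1.63795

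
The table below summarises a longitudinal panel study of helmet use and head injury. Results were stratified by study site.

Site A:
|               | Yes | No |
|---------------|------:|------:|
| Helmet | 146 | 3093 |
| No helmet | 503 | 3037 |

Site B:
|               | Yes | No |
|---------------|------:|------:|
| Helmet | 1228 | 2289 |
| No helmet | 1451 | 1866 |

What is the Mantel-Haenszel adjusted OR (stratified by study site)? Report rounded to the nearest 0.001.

0.560

OR_MH = Σ(aᵢdᵢ/nᵢ) / Σ(bᵢcᵢ/nᵢ), where nᵢ is the stratum total.
Stratum 1 (Site A): n = 6779; a·d/n = 146·3037/6779 = 65.4082; b·c/n = 3093·503/6779 = 229.4998
Stratum 2 (Site B): n = 6834; a·d/n = 1228·1866/6834 = 335.3011; b·c/n = 2289·1451/6834 = 486.0022
OR_MH = (65.4082 + 335.3011) / (229.4998 + 486.0022) = 400.7093 / 715.5020 = 0.56004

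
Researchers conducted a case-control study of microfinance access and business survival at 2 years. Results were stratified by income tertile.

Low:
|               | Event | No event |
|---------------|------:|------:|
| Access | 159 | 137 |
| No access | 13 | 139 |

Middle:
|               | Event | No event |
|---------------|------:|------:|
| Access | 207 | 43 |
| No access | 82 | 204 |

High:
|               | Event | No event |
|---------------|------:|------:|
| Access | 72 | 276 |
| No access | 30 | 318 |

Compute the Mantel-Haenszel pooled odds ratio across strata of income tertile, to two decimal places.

7.17

OR_MH = Σ(aᵢdᵢ/nᵢ) / Σ(bᵢcᵢ/nᵢ), where nᵢ is the stratum total.
Stratum 1 (Low): n = 448; a·d/n = 159·139/448 = 49.3326; b·c/n = 137·13/448 = 3.9754
Stratum 2 (Middle): n = 536; a·d/n = 207·204/536 = 78.7836; b·c/n = 43·82/536 = 6.5784
Stratum 3 (High): n = 696; a·d/n = 72·318/696 = 32.8966; b·c/n = 276·30/696 = 11.8966
OR_MH = (49.3326 + 78.7836 + 32.8966) / (3.9754 + 6.5784 + 11.8966) = 161.0127 / 22.4504 = 7.17195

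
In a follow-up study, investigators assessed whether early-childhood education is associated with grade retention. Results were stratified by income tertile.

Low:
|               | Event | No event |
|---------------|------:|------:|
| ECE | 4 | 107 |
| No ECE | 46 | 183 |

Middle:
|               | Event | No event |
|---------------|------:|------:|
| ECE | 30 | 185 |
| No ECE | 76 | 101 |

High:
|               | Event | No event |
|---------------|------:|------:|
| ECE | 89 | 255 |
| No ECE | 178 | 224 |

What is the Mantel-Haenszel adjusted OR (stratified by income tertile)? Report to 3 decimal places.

0.329

OR_MH = Σ(aᵢdᵢ/nᵢ) / Σ(bᵢcᵢ/nᵢ), where nᵢ is the stratum total.
Stratum 1 (Low): n = 340; a·d/n = 4·183/340 = 2.1529; b·c/n = 107·46/340 = 14.4765
Stratum 2 (Middle): n = 392; a·d/n = 30·101/392 = 7.7296; b·c/n = 185·76/392 = 35.8673
Stratum 3 (High): n = 746; a·d/n = 89·224/746 = 26.7239; b·c/n = 255·178/746 = 60.8445
OR_MH = (2.1529 + 7.7296 + 26.7239) / (14.4765 + 35.8673 + 60.8445) = 36.6064 / 111.1883 = 0.32923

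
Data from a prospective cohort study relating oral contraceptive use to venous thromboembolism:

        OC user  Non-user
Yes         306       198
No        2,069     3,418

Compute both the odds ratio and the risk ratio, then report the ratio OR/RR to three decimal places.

1.085

Reading the table with exposure as columns: a = 306 (OC user, case), b = 2069 (OC user, non-case), c = 198 (Non-user, case), d = 3418.
OR = (306·3418)/(2069·198) = 1045908/409662 = 2.55310
Risk in exposed = 306/2375 = 0.12884; risk in unexposed = 198/3616 = 0.05476; RR = 2.35300
OR/RR = 2.55310 / 2.35300 = 1.08504
The outcome is not rare, so the OR lies further from 1 than the RR.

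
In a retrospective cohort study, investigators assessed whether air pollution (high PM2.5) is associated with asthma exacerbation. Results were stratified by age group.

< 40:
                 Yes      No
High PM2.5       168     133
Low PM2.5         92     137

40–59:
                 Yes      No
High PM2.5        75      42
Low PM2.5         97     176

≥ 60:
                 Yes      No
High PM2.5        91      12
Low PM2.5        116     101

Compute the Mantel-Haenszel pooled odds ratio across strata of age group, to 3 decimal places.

2.798

OR_MH = Σ(aᵢdᵢ/nᵢ) / Σ(bᵢcᵢ/nᵢ), where nᵢ is the stratum total.
Stratum 1 (< 40): n = 530; a·d/n = 168·137/530 = 43.4264; b·c/n = 133·92/530 = 23.0868
Stratum 2 (40–59): n = 390; a·d/n = 75·176/390 = 33.8462; b·c/n = 42·97/390 = 10.4462
Stratum 3 (≥ 60): n = 320; a·d/n = 91·101/320 = 28.7219; b·c/n = 12·116/320 = 4.3500
OR_MH = (43.4264 + 33.8462 + 28.7219) / (23.0868 + 10.4462 + 4.3500) = 105.9944 / 37.8829 = 2.79795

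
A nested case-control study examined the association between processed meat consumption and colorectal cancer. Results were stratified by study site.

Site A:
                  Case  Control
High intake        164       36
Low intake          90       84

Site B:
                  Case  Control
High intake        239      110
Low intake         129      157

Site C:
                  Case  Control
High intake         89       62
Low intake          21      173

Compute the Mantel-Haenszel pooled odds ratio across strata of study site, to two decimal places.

OR_MH = Σ(aᵢdᵢ/nᵢ) / Σ(bᵢcᵢ/nᵢ), where nᵢ is the stratum total.
Stratum 1 (Site A): n = 374; a·d/n = 164·84/374 = 36.8342; b·c/n = 36·90/374 = 8.6631
Stratum 2 (Site B): n = 635; a·d/n = 239·157/635 = 59.0913; b·c/n = 110·129/635 = 22.3465
Stratum 3 (Site C): n = 345; a·d/n = 89·173/345 = 44.6290; b·c/n = 62·21/345 = 3.7739
OR_MH = (36.8342 + 59.0913 + 44.6290) / (8.6631 + 22.3465 + 3.7739) = 140.5545 / 34.7835 = 4.04084

4.04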